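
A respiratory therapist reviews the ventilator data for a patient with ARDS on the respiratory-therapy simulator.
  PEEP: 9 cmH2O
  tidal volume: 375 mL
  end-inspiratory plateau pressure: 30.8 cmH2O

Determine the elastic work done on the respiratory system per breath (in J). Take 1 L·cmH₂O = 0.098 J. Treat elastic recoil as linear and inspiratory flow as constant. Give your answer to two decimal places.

0.40

Elastic work ≈ ½ × (Pplat − PEEP) × Vt = 0.5 × (30.8 − 9) × 0.375 L = 0.5 × 21.8 × 0.375 = 4.088 L·cmH2O.
× 0.098 J/(L·cmH2O) → 0.4006 J.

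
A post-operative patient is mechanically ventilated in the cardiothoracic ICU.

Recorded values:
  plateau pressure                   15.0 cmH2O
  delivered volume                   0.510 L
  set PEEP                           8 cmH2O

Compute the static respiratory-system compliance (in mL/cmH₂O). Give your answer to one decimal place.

72.9

Cstat = Vt / (Pplat − PEEP) = 510 / (15.0 − 8) = 510 / 7.0 = 72.857 mL/cmH2O.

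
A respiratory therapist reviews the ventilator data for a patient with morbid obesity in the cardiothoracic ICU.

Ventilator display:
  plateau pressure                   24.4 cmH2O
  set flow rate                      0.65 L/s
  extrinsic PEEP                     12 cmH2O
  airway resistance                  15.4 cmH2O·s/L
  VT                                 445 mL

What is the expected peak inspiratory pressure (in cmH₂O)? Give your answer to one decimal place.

34.4

PIP = Pplat + Raw × flow = 24.4 + 15.4 × 0.65 = 24.4 + 10.01 = 34.41 cmH2O.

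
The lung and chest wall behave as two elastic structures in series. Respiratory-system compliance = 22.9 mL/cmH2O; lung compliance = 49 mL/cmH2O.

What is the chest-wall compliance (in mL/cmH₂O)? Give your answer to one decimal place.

1/Ccw = 1/Crs − 1/CL.
1/Ccw = 1/22.9 − 1/49 = 0.02326.
Ccw = 42.992 mL/cmH2O.

43.0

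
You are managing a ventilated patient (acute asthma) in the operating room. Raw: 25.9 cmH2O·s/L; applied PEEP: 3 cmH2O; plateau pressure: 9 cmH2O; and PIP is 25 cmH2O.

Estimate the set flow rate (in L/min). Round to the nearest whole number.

flow = (PIP − Pplat) / Raw = (25 − 9) / 25.9 = 0.6178 L/s × 60 = 37.068 L/min.

37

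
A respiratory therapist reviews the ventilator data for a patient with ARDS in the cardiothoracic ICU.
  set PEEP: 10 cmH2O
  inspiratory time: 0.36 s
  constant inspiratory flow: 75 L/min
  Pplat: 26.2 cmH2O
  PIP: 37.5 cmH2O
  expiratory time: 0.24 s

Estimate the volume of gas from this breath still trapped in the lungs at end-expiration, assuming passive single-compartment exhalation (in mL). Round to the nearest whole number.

173

Flow: 75 L/min ÷ 60 = 1.25 L/s.
Vt = flow × Ti = 1.25 L/s × 0.36 s × 1000 mL/L = 450.0 mL.
R = (PIP − Pplat)/V̇ = (37.5 − 26.2) / 1.25 = 11.3/1.25 = 9.04 cmH2O·s/L.
C = Vt/(Pplat − PEEP) = 450.0 / (26.2 − 10) = 450.0/16.2 = 27.778 mL/cmH2O.
τ = R × C = 9.04 × 0.02778 L/cmH2O = 0.2511 s.
Fraction remaining = e^(−Te/τ) = e^(−0.24/0.2511) = 0.3845.
Trapped volume = 450.0 × 0.3845 = 173.03 mL.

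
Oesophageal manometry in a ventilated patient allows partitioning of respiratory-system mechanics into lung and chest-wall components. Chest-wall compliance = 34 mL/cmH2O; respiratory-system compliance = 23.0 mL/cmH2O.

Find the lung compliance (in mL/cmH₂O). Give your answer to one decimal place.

1/CL = 1/Crs − 1/Ccw.
1/CL = 1/23.0 − 1/34 = 0.01407.
CL = 71.073 mL/cmH2O.

71.1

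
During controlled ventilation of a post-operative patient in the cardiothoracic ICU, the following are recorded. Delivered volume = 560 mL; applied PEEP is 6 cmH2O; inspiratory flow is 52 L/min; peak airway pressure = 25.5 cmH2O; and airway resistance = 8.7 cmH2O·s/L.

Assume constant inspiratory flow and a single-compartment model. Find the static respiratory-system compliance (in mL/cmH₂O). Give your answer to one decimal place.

46.8

Flow: 52 L/min ÷ 60 = 0.8667 L/s.
Equation of motion (constant flow): PIP = Vt/C + R·V̇ + PEEP.
Vt/C = PIP − R·V̇ − PEEP = 25.5 − 8.7×0.8667 − 6 = 25.5 − 7.54 − 6 = 11.96 cmH2O.
C = Vt / 11.96 = 560 / 11.96 = 46.823 mL/cmH2O.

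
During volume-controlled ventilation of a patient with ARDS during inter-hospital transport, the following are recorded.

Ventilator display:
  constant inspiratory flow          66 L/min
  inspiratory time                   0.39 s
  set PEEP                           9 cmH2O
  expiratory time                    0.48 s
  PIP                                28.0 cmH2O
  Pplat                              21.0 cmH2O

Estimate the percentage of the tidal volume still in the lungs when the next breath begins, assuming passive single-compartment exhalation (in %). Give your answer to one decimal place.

Flow: 66 L/min ÷ 60 = 1.1 L/s.
Vt = flow × Ti = 1.1 L/s × 0.39 s × 1000 mL/L = 429.0 mL.
R = (PIP − Pplat)/V̇ = (28.0 − 21.0) / 1.1 = 7.0/1.1 = 6.364 cmH2O·s/L.
C = Vt/(Pplat − PEEP) = 429.0 / (21.0 − 9) = 429.0/12.0 = 35.75 mL/cmH2O.
τ = R × C = 6.364 × 0.03575 L/cmH2O = 0.2275 s.
Fraction remaining at end-expiration = e^(−Te/τ) = e^(−0.48/0.2275) = 0.1213 → 12.13%.

12.1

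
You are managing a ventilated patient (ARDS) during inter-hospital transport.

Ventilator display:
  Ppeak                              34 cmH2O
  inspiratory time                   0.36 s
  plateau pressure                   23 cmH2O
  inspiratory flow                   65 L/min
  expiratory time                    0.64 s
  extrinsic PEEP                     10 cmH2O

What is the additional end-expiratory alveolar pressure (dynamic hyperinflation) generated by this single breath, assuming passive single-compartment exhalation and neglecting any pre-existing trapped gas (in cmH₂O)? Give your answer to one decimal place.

Flow: 65 L/min ÷ 60 = 1.0833 L/s.
Vt = flow × Ti = 1.0833 L/s × 0.36 s × 1000 mL/L = 389.99 mL.
R = (PIP − Pplat)/V̇ = (34 − 23) / 1.0833 = 11.0/1.0833 = 10.154 cmH2O·s/L.
C = Vt/(Pplat − PEEP) = 389.99 / (23 − 10) = 389.99/13.0 = 29.999 mL/cmH2O.
τ = R × C = 10.154 × 0.03 L/cmH2O = 0.3046 s.
Fraction remaining = e^(−Te/τ) = e^(−0.64/0.3046) = 0.1223; trapped volume = 389.99 × 0.1223 = 47.696 mL.
Additional alveolar pressure from trapping ≈ V_trapped / C = 47.696 / 29.999 = 1.59 cmH2O.

1.6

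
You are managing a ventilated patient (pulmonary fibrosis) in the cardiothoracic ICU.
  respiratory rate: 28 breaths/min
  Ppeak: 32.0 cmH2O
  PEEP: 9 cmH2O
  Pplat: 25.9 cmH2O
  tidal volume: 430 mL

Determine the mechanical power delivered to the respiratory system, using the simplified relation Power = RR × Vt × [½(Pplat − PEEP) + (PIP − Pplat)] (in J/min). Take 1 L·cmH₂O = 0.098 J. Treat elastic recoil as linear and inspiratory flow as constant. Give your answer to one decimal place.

17.2

Per-breath work = Vt × [½(Pplat−PEEP) + (PIP−Pplat)] = 0.430 × [0.5×16.9 + 6.1] = 0.430 × 14.55 = 6.257 L·cmH2O.
Power = 28 × 6.257 = 175.2 L·cmH2O/min.
× 0.098 J/(L·cmH2O) → 17.17 J/min.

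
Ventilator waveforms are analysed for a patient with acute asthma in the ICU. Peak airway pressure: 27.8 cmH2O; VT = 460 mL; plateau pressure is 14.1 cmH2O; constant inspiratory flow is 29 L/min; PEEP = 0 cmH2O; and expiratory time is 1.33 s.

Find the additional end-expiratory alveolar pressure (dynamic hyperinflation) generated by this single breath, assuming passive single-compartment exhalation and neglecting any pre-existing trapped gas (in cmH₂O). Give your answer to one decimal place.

3.3

Flow: 29 L/min ÷ 60 = 0.4833 L/s.
R = (PIP − Pplat)/V̇ = (27.8 − 14.1) / 0.4833 = 13.7/0.4833 = 28.347 cmH2O·s/L.
C = Vt/(Pplat − PEEP) = 460.0 / (14.1 − 0) = 460.0/14.1 = 32.624 mL/cmH2O.
τ = R × C = 28.347 × 0.03262 L/cmH2O = 0.9247 s.
Fraction remaining = e^(−Te/τ) = e^(−1.33/0.9247) = 0.2373; trapped volume = 460.0 × 0.2373 = 109.16 mL.
Additional alveolar pressure from trapping ≈ V_trapped / C = 109.16 / 32.624 = 3.346 cmH2O.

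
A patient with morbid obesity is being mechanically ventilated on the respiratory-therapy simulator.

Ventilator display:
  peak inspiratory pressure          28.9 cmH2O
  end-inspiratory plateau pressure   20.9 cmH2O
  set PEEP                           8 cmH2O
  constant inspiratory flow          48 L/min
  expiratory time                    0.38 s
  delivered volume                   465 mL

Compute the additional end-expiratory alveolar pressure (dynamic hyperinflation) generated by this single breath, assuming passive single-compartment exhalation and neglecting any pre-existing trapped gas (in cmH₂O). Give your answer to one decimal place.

Flow: 48 L/min ÷ 60 = 0.8 L/s.
R = (PIP − Pplat)/V̇ = (28.9 − 20.9) / 0.8 = 8.0/0.8 = 10.0 cmH2O·s/L.
C = Vt/(Pplat − PEEP) = 465.0 / (20.9 − 8) = 465.0/12.9 = 36.047 mL/cmH2O.
τ = R × C = 10.0 × 0.03605 L/cmH2O = 0.3605 s.
Fraction remaining = e^(−Te/τ) = e^(−0.38/0.3605) = 0.3485; trapped volume = 465.0 × 0.3485 = 162.05 mL.
Additional alveolar pressure from trapping ≈ V_trapped / C = 162.05 / 36.047 = 4.496 cmH2O.

4.5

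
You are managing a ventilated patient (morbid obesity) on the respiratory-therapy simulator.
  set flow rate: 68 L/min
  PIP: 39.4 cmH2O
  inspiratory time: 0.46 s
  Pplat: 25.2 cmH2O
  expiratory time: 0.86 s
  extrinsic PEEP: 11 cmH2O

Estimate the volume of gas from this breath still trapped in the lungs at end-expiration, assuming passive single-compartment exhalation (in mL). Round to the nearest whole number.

Flow: 68 L/min ÷ 60 = 1.1333 L/s.
Vt = flow × Ti = 1.1333 L/s × 0.46 s × 1000 mL/L = 521.32 mL.
R = (PIP − Pplat)/V̇ = (39.4 − 25.2) / 1.1333 = 14.2/1.1333 = 12.53 cmH2O·s/L.
C = Vt/(Pplat − PEEP) = 521.32 / (25.2 − 11) = 521.32/14.2 = 36.713 mL/cmH2O.
τ = R × C = 12.53 × 0.03671 L/cmH2O = 0.46 s.
Fraction remaining = e^(−Te/τ) = e^(−0.86/0.46) = 0.1542.
Trapped volume = 521.32 × 0.1542 = 80.388 mL.

80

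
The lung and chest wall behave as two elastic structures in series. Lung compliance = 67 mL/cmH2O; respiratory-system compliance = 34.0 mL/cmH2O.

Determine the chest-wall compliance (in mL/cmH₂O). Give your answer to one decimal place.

69.0

1/Ccw = 1/Crs − 1/CL.
1/Ccw = 1/34.0 − 1/67 = 0.01449.
Ccw = 69.013 mL/cmH2O.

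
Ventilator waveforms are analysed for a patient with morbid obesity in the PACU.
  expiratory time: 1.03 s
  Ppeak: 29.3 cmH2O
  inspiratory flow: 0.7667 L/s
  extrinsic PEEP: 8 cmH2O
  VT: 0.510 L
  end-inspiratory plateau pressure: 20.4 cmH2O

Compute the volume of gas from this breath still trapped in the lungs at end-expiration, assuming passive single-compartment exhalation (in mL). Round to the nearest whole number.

R = (PIP − Pplat)/V̇ = (29.3 − 20.4) / 0.7667 = 8.9/0.7667 = 11.608 cmH2O·s/L.
C = Vt/(Pplat − PEEP) = 510.0 / (20.4 − 8) = 510.0/12.4 = 41.129 mL/cmH2O.
τ = R × C = 11.608 × 0.04113 L/cmH2O = 0.4774 s.
Fraction remaining = e^(−Te/τ) = e^(−1.03/0.4774) = 0.1156.
Trapped volume = 510.0 × 0.1156 = 58.956 mL.

59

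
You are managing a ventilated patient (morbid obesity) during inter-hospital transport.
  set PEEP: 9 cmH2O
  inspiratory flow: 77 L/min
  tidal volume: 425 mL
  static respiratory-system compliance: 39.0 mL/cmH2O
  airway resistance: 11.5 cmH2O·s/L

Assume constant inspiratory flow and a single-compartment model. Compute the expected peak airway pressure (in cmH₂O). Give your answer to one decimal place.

Flow: 77 L/min ÷ 60 = 1.2833 L/s.
Equation of motion (constant flow): PIP = Vt/C + R·V̇ + PEEP.
PIP = 425/39.0 + 11.5×1.2833 + 9 = 10.897 + 14.758 + 9 = 34.655 cmH2O.

34.7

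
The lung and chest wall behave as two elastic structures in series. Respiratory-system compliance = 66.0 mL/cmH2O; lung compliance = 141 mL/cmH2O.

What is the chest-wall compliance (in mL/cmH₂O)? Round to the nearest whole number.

1/Ccw = 1/Crs − 1/CL.
1/Ccw = 1/66.0 − 1/141 = 0.008059.
Ccw = 124.08 mL/cmH2O.

124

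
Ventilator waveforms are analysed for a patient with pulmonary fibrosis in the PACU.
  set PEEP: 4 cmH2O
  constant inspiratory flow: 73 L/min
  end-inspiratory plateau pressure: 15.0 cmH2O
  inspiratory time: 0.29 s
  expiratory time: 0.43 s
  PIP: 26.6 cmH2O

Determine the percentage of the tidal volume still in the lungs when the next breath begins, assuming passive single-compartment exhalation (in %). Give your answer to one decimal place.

Flow: 73 L/min ÷ 60 = 1.2167 L/s.
Vt = flow × Ti = 1.2167 L/s × 0.29 s × 1000 mL/L = 352.84 mL.
R = (PIP − Pplat)/V̇ = (26.6 − 15.0) / 1.2167 = 11.6/1.2167 = 9.534 cmH2O·s/L.
C = Vt/(Pplat − PEEP) = 352.84 / (15.0 − 4) = 352.84/11.0 = 32.076 mL/cmH2O.
τ = R × C = 9.534 × 0.03208 L/cmH2O = 0.3059 s.
Fraction remaining at end-expiration = e^(−Te/τ) = e^(−0.43/0.3059) = 0.2452 → 24.52%.

24.5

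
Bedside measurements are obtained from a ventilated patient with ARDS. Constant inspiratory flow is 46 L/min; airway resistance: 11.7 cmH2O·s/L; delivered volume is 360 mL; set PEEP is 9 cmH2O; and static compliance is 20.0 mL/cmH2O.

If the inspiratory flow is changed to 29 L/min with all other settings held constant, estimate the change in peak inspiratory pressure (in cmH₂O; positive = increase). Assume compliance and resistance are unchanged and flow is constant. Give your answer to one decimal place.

Flow: 46 L/min ÷ 60 = 0.7667 L/s.
New flow: 29 L/min ÷ 60 = 0.4833 L/s.
PIP = Vt/C + R·V̇ + PEEP (constant-flow equation of motion).
Only the resistive term changes: ΔPIP = R × ΔV̇ = 11.7 × (0.4833 − 0.7667) = 11.7 × -0.2834 = -3.316 cmH2O.

-3.3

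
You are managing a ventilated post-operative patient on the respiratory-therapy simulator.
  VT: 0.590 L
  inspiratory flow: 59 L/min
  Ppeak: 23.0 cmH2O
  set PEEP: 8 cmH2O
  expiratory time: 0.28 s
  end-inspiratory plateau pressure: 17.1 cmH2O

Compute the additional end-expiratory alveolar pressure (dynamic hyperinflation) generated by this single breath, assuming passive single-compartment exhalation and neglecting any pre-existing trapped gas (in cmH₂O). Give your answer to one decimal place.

4.4

Flow: 59 L/min ÷ 60 = 0.9833 L/s.
R = (PIP − Pplat)/V̇ = (23.0 − 17.1) / 0.9833 = 5.9/0.9833 = 6.0 cmH2O·s/L.
C = Vt/(Pplat − PEEP) = 590.0 / (17.1 − 8) = 590.0/9.1 = 64.835 mL/cmH2O.
τ = R × C = 6.0 × 0.06484 L/cmH2O = 0.389 s.
Fraction remaining = e^(−Te/τ) = e^(−0.28/0.389) = 0.4869; trapped volume = 590.0 × 0.4869 = 287.27 mL.
Additional alveolar pressure from trapping ≈ V_trapped / C = 287.27 / 64.835 = 4.431 cmH2O.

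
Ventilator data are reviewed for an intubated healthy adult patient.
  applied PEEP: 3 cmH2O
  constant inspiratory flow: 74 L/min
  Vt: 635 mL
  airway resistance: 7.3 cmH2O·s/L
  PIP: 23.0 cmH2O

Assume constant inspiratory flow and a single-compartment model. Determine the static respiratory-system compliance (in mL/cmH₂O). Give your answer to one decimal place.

Flow: 74 L/min ÷ 60 = 1.2333 L/s.
Equation of motion (constant flow): PIP = Vt/C + R·V̇ + PEEP.
Vt/C = PIP − R·V̇ − PEEP = 23.0 − 7.3×1.2333 − 3 = 23.0 − 9.003 − 3 = 10.997 cmH2O.
C = Vt / 10.997 = 635 / 10.997 = 57.743 mL/cmH2O.

57.7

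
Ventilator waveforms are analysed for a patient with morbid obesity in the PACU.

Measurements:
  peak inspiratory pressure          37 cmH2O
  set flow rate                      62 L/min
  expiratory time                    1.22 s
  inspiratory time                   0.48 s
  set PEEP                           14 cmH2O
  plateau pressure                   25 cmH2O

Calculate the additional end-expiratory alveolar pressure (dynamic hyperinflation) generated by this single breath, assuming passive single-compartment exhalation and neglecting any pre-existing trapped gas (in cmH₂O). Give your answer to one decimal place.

1.1

Flow: 62 L/min ÷ 60 = 1.0333 L/s.
Vt = flow × Ti = 1.0333 L/s × 0.48 s × 1000 mL/L = 495.98 mL.
R = (PIP − Pplat)/V̇ = (37 − 25) / 1.0333 = 12.0/1.0333 = 11.613 cmH2O·s/L.
C = Vt/(Pplat − PEEP) = 495.98 / (25 − 14) = 495.98/11.0 = 45.089 mL/cmH2O.
τ = R × C = 11.613 × 0.04509 L/cmH2O = 0.5236 s.
Fraction remaining = e^(−Te/τ) = e^(−1.22/0.5236) = 0.09729; trapped volume = 495.98 × 0.09729 = 48.254 mL.
Additional alveolar pressure from trapping ≈ V_trapped / C = 48.254 / 45.089 = 1.07 cmH2O.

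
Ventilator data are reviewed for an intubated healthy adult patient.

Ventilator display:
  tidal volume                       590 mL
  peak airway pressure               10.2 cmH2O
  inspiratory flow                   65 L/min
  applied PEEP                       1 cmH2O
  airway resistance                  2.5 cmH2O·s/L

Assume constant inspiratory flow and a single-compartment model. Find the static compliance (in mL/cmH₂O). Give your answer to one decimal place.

Flow: 65 L/min ÷ 60 = 1.0833 L/s.
Equation of motion (constant flow): PIP = Vt/C + R·V̇ + PEEP.
Vt/C = PIP − R·V̇ − PEEP = 10.2 − 2.5×1.0833 − 1 = 10.2 − 2.708 − 1 = 6.492 cmH2O.
C = Vt / 6.492 = 590 / 6.492 = 90.881 mL/cmH2O.

90.9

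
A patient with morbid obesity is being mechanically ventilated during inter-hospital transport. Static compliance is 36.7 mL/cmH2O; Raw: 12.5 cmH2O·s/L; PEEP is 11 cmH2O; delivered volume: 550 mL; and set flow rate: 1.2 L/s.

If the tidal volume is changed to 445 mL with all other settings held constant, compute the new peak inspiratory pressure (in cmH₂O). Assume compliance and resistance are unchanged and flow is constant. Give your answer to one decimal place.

38.1

PIP = Vt/C + R·V̇ + PEEP (constant-flow equation of motion).
Only the elastic term changes: ΔPIP = ΔVt / C = (445 − 550) / 36.7 = -2.861 cmH2O.
Original PIP = 550/36.7 + 12.5×1.2 + 11 = 40.986 cmH2O; new PIP = 40.986 + (-2.861) = 38.125 cmH2O.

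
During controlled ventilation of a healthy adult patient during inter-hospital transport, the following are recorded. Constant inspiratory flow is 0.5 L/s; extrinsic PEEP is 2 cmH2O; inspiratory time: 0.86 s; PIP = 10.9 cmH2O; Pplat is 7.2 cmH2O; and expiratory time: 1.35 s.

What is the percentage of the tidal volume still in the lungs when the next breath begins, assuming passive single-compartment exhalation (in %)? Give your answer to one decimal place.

Vt = flow × Ti = 0.5 L/s × 0.86 s × 1000 mL/L = 430.0 mL.
R = (PIP − Pplat)/V̇ = (10.9 − 7.2) / 0.5 = 3.7/0.5 = 7.4 cmH2O·s/L.
C = Vt/(Pplat − PEEP) = 430.0 / (7.2 − 2) = 430.0/5.2 = 82.692 mL/cmH2O.
τ = R × C = 7.4 × 0.08269 L/cmH2O = 0.6119 s.
Fraction remaining at end-expiration = e^(−Te/τ) = e^(−1.35/0.6119) = 0.1101 → 11.01%.

11.0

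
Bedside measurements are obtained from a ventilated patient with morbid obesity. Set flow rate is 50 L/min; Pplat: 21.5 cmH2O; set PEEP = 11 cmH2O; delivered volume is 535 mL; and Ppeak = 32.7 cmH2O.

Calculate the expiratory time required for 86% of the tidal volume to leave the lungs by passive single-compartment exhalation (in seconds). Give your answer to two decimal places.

1.35

Flow: 50 L/min ÷ 60 = 0.8333 L/s.
R = (PIP − Pplat)/V̇ = (32.7 − 21.5) / 0.8333 = 11.2/0.8333 = 13.441 cmH2O·s/L.
C = Vt/(Pplat − PEEP) = 535.0 / (21.5 − 11) = 535.0/10.5 = 50.952 mL/cmH2O.
τ = R × C = 13.441 × 0.05095 L/cmH2O = 0.6848 s.
t = −τ·ln(1 − 0.86) = −0.6848·ln(0.14) = 1.346 s.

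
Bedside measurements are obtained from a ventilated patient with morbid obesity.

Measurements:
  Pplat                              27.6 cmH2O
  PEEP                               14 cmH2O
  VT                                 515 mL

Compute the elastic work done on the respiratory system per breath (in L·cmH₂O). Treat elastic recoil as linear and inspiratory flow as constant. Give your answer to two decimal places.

3.50

Elastic work ≈ ½ × (Pplat − PEEP) × Vt = 0.5 × (27.6 − 14) × 0.515 L = 0.5 × 13.6 × 0.515 = 3.502 L·cmH2O.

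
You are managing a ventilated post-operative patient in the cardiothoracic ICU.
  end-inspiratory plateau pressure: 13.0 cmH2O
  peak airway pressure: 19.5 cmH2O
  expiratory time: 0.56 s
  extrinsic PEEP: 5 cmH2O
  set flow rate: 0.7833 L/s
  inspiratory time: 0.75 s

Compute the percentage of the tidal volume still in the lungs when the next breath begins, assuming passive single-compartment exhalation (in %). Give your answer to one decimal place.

39.9

Vt = flow × Ti = 0.7833 L/s × 0.75 s × 1000 mL/L = 587.48 mL.
R = (PIP − Pplat)/V̇ = (19.5 − 13.0) / 0.7833 = 6.5/0.7833 = 8.298 cmH2O·s/L.
C = Vt/(Pplat − PEEP) = 587.48 / (13.0 − 5) = 587.48/8.0 = 73.435 mL/cmH2O.
τ = R × C = 8.298 × 0.07344 L/cmH2O = 0.6094 s.
Fraction remaining at end-expiration = e^(−Te/τ) = e^(−0.56/0.6094) = 0.3989 → 39.89%.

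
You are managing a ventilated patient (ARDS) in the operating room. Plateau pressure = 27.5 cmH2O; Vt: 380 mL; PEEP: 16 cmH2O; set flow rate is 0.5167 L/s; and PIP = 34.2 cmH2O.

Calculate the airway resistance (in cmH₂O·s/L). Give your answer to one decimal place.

13.0

Raw = (PIP − Pplat) / flow = (34.2 − 27.5) / 0.5167 = 6.7 / 0.5167 = 12.967 cmH2O·s/L.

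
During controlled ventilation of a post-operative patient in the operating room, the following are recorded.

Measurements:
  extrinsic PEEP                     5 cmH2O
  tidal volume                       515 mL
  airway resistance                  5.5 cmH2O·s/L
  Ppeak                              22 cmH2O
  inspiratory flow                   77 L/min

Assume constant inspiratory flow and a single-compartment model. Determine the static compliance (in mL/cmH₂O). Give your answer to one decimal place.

51.8

Flow: 77 L/min ÷ 60 = 1.2833 L/s.
Equation of motion (constant flow): PIP = Vt/C + R·V̇ + PEEP.
Vt/C = PIP − R·V̇ − PEEP = 22 − 5.5×1.2833 − 5 = 22 − 7.058 − 5 = 9.942 cmH2O.
C = Vt / 9.942 = 515 / 9.942 = 51.8 mL/cmH2O.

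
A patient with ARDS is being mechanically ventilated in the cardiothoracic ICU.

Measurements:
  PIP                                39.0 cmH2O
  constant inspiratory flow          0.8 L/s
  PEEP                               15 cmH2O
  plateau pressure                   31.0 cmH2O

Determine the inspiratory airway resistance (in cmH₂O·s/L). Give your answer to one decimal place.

10.0

Raw = (PIP − Pplat) / flow = (39.0 − 31.0) / 0.8 = 8.0 / 0.8 = 10.0 cmH2O·s/L.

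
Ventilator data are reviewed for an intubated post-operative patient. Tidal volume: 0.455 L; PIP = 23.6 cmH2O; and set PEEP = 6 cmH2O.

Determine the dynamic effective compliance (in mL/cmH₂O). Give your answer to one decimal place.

25.9

Dynamic compliance = Vt / (PIP − PEEP) = 455 / (23.6 − 6) = 455 / 17.6 = 25.852 mL/cmH2O.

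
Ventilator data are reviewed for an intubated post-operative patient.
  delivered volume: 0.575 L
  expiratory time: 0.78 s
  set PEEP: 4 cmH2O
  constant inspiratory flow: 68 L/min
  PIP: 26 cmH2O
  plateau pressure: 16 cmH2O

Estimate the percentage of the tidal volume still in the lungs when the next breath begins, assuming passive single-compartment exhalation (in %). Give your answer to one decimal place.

Flow: 68 L/min ÷ 60 = 1.1333 L/s.
R = (PIP − Pplat)/V̇ = (26 − 16) / 1.1333 = 10.0/1.1333 = 8.824 cmH2O·s/L.
C = Vt/(Pplat − PEEP) = 575.0 / (16 − 4) = 575.0/12.0 = 47.917 mL/cmH2O.
τ = R × C = 8.824 × 0.04792 L/cmH2O = 0.4228 s.
Fraction remaining at end-expiration = e^(−Te/τ) = e^(−0.78/0.4228) = 0.158 → 15.8%.

15.8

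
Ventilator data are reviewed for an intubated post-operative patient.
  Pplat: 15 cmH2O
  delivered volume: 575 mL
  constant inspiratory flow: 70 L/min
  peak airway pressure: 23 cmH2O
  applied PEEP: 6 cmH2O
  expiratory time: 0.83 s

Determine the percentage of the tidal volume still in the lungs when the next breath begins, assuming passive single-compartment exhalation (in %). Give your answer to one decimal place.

15.0

Flow: 70 L/min ÷ 60 = 1.1667 L/s.
R = (PIP − Pplat)/V̇ = (23 − 15) / 1.1667 = 8.0/1.1667 = 6.857 cmH2O·s/L.
C = Vt/(Pplat − PEEP) = 575.0 / (15 − 6) = 575.0/9.0 = 63.889 mL/cmH2O.
τ = R × C = 6.857 × 0.06389 L/cmH2O = 0.4381 s.
Fraction remaining at end-expiration = e^(−Te/τ) = e^(−0.83/0.4381) = 0.1504 → 15.04%.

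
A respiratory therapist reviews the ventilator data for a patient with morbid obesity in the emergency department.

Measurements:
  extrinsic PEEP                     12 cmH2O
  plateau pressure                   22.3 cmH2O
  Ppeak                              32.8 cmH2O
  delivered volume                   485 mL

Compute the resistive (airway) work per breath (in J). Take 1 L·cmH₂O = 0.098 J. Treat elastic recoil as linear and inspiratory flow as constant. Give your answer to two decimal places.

With constant inspiratory flow the resistive pressure is constant at PIP − Pplat = 32.8 − 22.3 = 10.5 cmH2O, so resistive work = 10.5 × 0.485 = 5.093 L·cmH2O.
× 0.098 J/(L·cmH2O) → 0.4991 J.

0.50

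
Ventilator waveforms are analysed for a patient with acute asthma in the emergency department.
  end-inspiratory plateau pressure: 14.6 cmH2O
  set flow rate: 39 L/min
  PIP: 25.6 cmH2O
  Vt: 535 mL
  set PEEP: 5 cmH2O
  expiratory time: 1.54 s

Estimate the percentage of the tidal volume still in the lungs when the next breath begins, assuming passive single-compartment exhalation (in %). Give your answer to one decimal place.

Flow: 39 L/min ÷ 60 = 0.65 L/s.
R = (PIP − Pplat)/V̇ = (25.6 − 14.6) / 0.65 = 11.0/0.65 = 16.923 cmH2O·s/L.
C = Vt/(Pplat − PEEP) = 535.0 / (14.6 − 5) = 535.0/9.6 = 55.729 mL/cmH2O.
τ = R × C = 16.923 × 0.05573 L/cmH2O = 0.9431 s.
Fraction remaining at end-expiration = e^(−Te/τ) = e^(−1.54/0.9431) = 0.1954 → 19.54%.

19.5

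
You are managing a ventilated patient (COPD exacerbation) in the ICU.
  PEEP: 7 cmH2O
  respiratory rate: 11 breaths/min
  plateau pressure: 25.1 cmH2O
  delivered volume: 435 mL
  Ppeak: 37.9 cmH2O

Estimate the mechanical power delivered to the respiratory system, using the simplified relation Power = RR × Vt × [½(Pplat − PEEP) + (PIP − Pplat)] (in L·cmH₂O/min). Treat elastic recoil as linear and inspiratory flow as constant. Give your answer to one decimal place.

104.6

Per-breath work = Vt × [½(Pplat−PEEP) + (PIP−Pplat)] = 0.435 × [0.5×18.1 + 12.8] = 0.435 × 21.85 = 9.505 L·cmH2O.
Power = 11 × 9.505 = 104.56 L·cmH2O/min.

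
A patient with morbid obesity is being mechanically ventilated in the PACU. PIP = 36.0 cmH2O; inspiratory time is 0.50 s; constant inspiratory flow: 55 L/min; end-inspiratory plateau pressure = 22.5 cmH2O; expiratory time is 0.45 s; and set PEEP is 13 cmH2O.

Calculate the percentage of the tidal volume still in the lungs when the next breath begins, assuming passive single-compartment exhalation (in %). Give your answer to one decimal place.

Flow: 55 L/min ÷ 60 = 0.9167 L/s.
Vt = flow × Ti = 0.9167 L/s × 0.50 s × 1000 mL/L = 458.35 mL.
R = (PIP − Pplat)/V̇ = (36.0 − 22.5) / 0.9167 = 13.5/0.9167 = 14.727 cmH2O·s/L.
C = Vt/(Pplat − PEEP) = 458.35 / (22.5 − 13) = 458.35/9.5 = 48.247 mL/cmH2O.
τ = R × C = 14.727 × 0.04825 L/cmH2O = 0.7106 s.
Fraction remaining at end-expiration = e^(−Te/τ) = e^(−0.45/0.7106) = 0.5309 → 53.09%.

53.1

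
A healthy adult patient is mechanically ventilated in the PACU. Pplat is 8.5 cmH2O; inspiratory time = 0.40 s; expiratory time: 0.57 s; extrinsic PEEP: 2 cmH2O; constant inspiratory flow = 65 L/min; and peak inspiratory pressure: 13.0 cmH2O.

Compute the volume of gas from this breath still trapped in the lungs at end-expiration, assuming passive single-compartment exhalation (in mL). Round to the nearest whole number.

Flow: 65 L/min ÷ 60 = 1.0833 L/s.
Vt = flow × Ti = 1.0833 L/s × 0.40 s × 1000 mL/L = 433.32 mL.
R = (PIP − Pplat)/V̇ = (13.0 − 8.5) / 1.0833 = 4.5/1.0833 = 4.154 cmH2O·s/L.
C = Vt/(Pplat − PEEP) = 433.32 / (8.5 − 2) = 433.32/6.5 = 66.665 mL/cmH2O.
τ = R × C = 4.154 × 0.06667 L/cmH2O = 0.2769 s.
Fraction remaining = e^(−Te/τ) = e^(−0.57/0.2769) = 0.1276.
Trapped volume = 433.32 × 0.1276 = 55.292 mL.

55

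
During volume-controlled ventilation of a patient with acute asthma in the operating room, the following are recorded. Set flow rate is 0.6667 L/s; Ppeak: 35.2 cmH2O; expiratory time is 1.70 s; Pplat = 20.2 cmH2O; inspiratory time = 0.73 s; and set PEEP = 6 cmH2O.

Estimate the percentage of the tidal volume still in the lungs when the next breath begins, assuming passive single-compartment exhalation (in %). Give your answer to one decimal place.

Vt = flow × Ti = 0.6667 L/s × 0.73 s × 1000 mL/L = 486.69 mL.
R = (PIP − Pplat)/V̇ = (35.2 − 20.2) / 0.6667 = 15.0/0.6667 = 22.499 cmH2O·s/L.
C = Vt/(Pplat − PEEP) = 486.69 / (20.2 − 6) = 486.69/14.2 = 34.274 mL/cmH2O.
τ = R × C = 22.499 × 0.03427 L/cmH2O = 0.771 s.
Fraction remaining at end-expiration = e^(−Te/τ) = e^(−1.70/0.771) = 0.1103 → 11.03%.

11.0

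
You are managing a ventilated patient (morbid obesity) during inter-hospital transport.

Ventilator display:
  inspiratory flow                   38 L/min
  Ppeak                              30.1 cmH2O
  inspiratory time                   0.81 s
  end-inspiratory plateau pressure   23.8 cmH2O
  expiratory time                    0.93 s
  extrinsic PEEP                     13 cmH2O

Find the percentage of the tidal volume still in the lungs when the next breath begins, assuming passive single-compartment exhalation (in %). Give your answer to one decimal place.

Flow: 38 L/min ÷ 60 = 0.6333 L/s.
Vt = flow × Ti = 0.6333 L/s × 0.81 s × 1000 mL/L = 512.97 mL.
R = (PIP − Pplat)/V̇ = (30.1 − 23.8) / 0.6333 = 6.3/0.6333 = 9.948 cmH2O·s/L.
C = Vt/(Pplat − PEEP) = 512.97 / (23.8 − 13) = 512.97/10.8 = 47.497 mL/cmH2O.
τ = R × C = 9.948 × 0.0475 L/cmH2O = 0.4725 s.
Fraction remaining at end-expiration = e^(−Te/τ) = e^(−0.93/0.4725) = 0.1397 → 13.97%.

14.0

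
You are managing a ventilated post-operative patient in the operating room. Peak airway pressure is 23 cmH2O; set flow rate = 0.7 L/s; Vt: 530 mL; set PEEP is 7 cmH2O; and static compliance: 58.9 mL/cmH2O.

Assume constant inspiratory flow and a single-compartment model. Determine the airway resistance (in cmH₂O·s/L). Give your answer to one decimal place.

10.0

Equation of motion (constant flow): PIP = Vt/C + R·V̇ + PEEP.
R·V̇ = PIP − Vt/C − PEEP = 23 − 530/58.9 − 7 = 23 − 8.998 − 7 = 7.002 cmH2O.
R = 7.002 / 0.7 = 10.003 cmH2O·s/L.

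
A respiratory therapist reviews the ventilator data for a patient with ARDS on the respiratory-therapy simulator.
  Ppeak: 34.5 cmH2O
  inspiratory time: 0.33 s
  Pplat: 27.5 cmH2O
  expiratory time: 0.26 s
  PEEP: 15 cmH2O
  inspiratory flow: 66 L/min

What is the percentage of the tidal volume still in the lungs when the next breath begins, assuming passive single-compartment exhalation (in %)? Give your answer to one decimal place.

24.5

Flow: 66 L/min ÷ 60 = 1.1 L/s.
Vt = flow × Ti = 1.1 L/s × 0.33 s × 1000 mL/L = 363.0 mL.
R = (PIP − Pplat)/V̇ = (34.5 − 27.5) / 1.1 = 7.0/1.1 = 6.364 cmH2O·s/L.
C = Vt/(Pplat − PEEP) = 363.0 / (27.5 − 15) = 363.0/12.5 = 29.04 mL/cmH2O.
τ = R × C = 6.364 × 0.02904 L/cmH2O = 0.1848 s.
Fraction remaining at end-expiration = e^(−Te/τ) = e^(−0.26/0.1848) = 0.2449 → 24.49%.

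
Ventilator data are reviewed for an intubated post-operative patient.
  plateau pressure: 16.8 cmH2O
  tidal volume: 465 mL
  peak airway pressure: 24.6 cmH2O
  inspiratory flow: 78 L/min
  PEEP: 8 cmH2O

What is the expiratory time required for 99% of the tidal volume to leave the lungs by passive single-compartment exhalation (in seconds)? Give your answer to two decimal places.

1.46

Flow: 78 L/min ÷ 60 = 1.3 L/s.
R = (PIP − Pplat)/V̇ = (24.6 − 16.8) / 1.3 = 7.8/1.3 = 6.0 cmH2O·s/L.
C = Vt/(Pplat − PEEP) = 465.0 / (16.8 − 8) = 465.0/8.8 = 52.841 mL/cmH2O.
τ = R × C = 6.0 × 0.05284 L/cmH2O = 0.317 s.
t = −τ·ln(1 − 0.99) = −0.317·ln(0.01) = 1.46 s.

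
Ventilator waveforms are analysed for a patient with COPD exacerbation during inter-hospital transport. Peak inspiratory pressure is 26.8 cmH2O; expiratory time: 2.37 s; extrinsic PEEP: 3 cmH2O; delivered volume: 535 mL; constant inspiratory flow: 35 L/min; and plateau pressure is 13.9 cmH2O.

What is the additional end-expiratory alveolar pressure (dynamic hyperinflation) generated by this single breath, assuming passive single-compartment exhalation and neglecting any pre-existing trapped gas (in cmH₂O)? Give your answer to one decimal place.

Flow: 35 L/min ÷ 60 = 0.5833 L/s.
R = (PIP − Pplat)/V̇ = (26.8 − 13.9) / 0.5833 = 12.9/0.5833 = 22.116 cmH2O·s/L.
C = Vt/(Pplat − PEEP) = 535.0 / (13.9 − 3) = 535.0/10.9 = 49.083 mL/cmH2O.
τ = R × C = 22.116 × 0.04908 L/cmH2O = 1.085 s.
Fraction remaining = e^(−Te/τ) = e^(−2.37/1.085) = 0.1126; trapped volume = 535.0 × 0.1126 = 60.241 mL.
Additional alveolar pressure from trapping ≈ V_trapped / C = 60.241 / 49.083 = 1.227 cmH2O.

1.2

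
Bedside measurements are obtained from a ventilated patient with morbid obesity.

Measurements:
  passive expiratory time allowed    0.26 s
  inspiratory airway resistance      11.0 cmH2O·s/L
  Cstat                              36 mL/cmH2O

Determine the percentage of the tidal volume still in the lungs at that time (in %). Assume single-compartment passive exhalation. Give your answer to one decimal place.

τ = R × C = 11.0 × 36 mL/cmH2O = 11.0 × 0.036 L/cmH2O = 0.396 s.
Passive exhalation: V(t)/V₀ = e^(−t/τ) = e^(−0.26/0.396) = 0.5186.
Fraction remaining = 0.5186 → 51.86%.

51.9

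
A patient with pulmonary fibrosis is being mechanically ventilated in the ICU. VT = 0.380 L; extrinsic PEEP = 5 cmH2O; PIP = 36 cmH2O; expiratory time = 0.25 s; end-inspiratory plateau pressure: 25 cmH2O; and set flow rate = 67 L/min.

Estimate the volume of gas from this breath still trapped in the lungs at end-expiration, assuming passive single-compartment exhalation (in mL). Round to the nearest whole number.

Flow: 67 L/min ÷ 60 = 1.1167 L/s.
R = (PIP − Pplat)/V̇ = (36 − 25) / 1.1167 = 11.0/1.1167 = 9.85 cmH2O·s/L.
C = Vt/(Pplat − PEEP) = 380.0 / (25 − 5) = 380.0/20.0 = 19.0 mL/cmH2O.
τ = R × C = 9.85 × 0.019 L/cmH2O = 0.1872 s.
Fraction remaining = e^(−Te/τ) = e^(−0.25/0.1872) = 0.263.
Trapped volume = 380.0 × 0.263 = 99.94 mL.

100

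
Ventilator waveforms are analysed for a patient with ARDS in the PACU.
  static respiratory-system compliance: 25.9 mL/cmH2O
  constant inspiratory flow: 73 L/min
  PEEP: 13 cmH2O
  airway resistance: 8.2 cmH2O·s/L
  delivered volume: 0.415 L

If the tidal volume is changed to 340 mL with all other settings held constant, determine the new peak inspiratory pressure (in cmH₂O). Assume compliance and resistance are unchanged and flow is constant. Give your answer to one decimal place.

Flow: 73 L/min ÷ 60 = 1.2167 L/s.
PIP = Vt/C + R·V̇ + PEEP (constant-flow equation of motion).
Only the elastic term changes: ΔPIP = ΔVt / C = (340 − 415) / 25.9 = -2.896 cmH2O.
Original PIP = 415/25.9 + 8.2×1.2167 + 13 = 39.0 cmH2O; new PIP = 39.0 + (-2.896) = 36.104 cmH2O.

36.1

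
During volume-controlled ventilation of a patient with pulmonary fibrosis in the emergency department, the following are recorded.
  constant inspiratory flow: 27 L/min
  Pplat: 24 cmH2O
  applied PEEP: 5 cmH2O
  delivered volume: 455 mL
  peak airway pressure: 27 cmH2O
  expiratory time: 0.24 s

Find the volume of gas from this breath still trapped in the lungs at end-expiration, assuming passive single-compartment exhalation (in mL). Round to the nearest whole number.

101

Flow: 27 L/min ÷ 60 = 0.45 L/s.
R = (PIP − Pplat)/V̇ = (27 − 24) / 0.45 = 3.0/0.45 = 6.667 cmH2O·s/L.
C = Vt/(Pplat − PEEP) = 455.0 / (24 − 5) = 455.0/19.0 = 23.947 mL/cmH2O.
τ = R × C = 6.667 × 0.02395 L/cmH2O = 0.1597 s.
Fraction remaining = e^(−Te/τ) = e^(−0.24/0.1597) = 0.2225.
Trapped volume = 455.0 × 0.2225 = 101.24 mL.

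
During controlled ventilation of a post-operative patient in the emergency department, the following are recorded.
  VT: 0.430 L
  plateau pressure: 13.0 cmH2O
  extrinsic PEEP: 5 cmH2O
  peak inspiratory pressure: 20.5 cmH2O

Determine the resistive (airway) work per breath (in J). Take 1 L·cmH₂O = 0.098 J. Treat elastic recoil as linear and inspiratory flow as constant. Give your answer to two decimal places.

With constant inspiratory flow the resistive pressure is constant at PIP − Pplat = 20.5 − 13.0 = 7.5 cmH2O, so resistive work = 7.5 × 0.430 = 3.225 L·cmH2O.
× 0.098 J/(L·cmH2O) → 0.3161 J.

0.32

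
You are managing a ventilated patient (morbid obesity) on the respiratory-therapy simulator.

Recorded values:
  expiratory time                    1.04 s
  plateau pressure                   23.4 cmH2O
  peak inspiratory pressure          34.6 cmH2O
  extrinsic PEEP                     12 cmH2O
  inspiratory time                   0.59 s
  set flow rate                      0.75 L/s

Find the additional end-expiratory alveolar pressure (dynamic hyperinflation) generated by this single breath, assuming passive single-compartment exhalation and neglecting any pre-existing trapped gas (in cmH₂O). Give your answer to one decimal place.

1.9

Vt = flow × Ti = 0.75 L/s × 0.59 s × 1000 mL/L = 442.5 mL.
R = (PIP − Pplat)/V̇ = (34.6 − 23.4) / 0.75 = 11.2/0.75 = 14.933 cmH2O·s/L.
C = Vt/(Pplat − PEEP) = 442.5 / (23.4 − 12) = 442.5/11.4 = 38.816 mL/cmH2O.
τ = R × C = 14.933 × 0.03882 L/cmH2O = 0.5797 s.
Fraction remaining = e^(−Te/τ) = e^(−1.04/0.5797) = 0.1663; trapped volume = 442.5 × 0.1663 = 73.588 mL.
Additional alveolar pressure from trapping ≈ V_trapped / C = 73.588 / 38.816 = 1.896 cmH2O.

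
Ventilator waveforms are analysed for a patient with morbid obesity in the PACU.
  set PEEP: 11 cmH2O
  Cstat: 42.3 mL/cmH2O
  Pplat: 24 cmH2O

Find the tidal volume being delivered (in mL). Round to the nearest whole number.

550

Vt = Cstat × (Pplat − PEEP) = 42.3 × (24 − 11) = 42.3 × 13.0 = 549.9 mL.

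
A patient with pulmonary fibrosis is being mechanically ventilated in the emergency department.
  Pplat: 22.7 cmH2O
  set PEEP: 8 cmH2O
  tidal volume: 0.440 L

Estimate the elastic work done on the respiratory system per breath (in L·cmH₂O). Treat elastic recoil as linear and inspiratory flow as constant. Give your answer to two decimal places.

3.23

Elastic work ≈ ½ × (Pplat − PEEP) × Vt = 0.5 × (22.7 − 8) × 0.440 L = 0.5 × 14.7 × 0.440 = 3.234 L·cmH2O.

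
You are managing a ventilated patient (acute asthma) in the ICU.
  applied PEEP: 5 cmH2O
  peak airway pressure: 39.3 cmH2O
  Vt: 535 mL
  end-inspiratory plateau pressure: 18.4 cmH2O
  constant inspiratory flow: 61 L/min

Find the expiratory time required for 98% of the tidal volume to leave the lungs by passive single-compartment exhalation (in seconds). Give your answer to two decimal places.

Flow: 61 L/min ÷ 60 = 1.0167 L/s.
R = (PIP − Pplat)/V̇ = (39.3 − 18.4) / 1.0167 = 20.9/1.0167 = 20.557 cmH2O·s/L.
C = Vt/(Pplat − PEEP) = 535.0 / (18.4 − 5) = 535.0/13.4 = 39.925 mL/cmH2O.
τ = R × C = 20.557 × 0.03993 L/cmH2O = 0.8208 s.
t = −τ·ln(1 − 0.98) = −0.8208·ln(0.02) = 3.211 s.

3.21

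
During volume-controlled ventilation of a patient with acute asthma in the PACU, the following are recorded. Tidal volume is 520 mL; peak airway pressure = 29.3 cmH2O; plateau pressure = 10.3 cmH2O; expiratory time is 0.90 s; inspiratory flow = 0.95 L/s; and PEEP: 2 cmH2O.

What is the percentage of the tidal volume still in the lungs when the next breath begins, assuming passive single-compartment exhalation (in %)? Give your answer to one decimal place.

48.8

R = (PIP − Pplat)/V̇ = (29.3 − 10.3) / 0.95 = 19.0/0.95 = 20.0 cmH2O·s/L.
C = Vt/(Pplat − PEEP) = 520.0 / (10.3 − 2) = 520.0/8.3 = 62.651 mL/cmH2O.
τ = R × C = 20.0 × 0.06265 L/cmH2O = 1.253 s.
Fraction remaining at end-expiration = e^(−Te/τ) = e^(−0.90/1.253) = 0.4876 → 48.76%.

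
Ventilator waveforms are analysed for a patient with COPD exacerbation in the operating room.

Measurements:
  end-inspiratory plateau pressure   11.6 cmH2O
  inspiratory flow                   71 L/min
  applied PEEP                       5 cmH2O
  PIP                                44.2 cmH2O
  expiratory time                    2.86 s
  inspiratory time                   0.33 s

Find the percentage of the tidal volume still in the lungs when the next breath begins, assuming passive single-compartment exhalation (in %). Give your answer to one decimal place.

Flow: 71 L/min ÷ 60 = 1.1833 L/s.
Vt = flow × Ti = 1.1833 L/s × 0.33 s × 1000 mL/L = 390.49 mL.
R = (PIP − Pplat)/V̇ = (44.2 − 11.6) / 1.1833 = 32.6/1.1833 = 27.55 cmH2O·s/L.
C = Vt/(Pplat − PEEP) = 390.49 / (11.6 − 5) = 390.49/6.6 = 59.165 mL/cmH2O.
τ = R × C = 27.55 × 0.05917 L/cmH2O = 1.63 s.
Fraction remaining at end-expiration = e^(−Te/τ) = e^(−2.86/1.63) = 0.173 → 17.3%.

17.3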